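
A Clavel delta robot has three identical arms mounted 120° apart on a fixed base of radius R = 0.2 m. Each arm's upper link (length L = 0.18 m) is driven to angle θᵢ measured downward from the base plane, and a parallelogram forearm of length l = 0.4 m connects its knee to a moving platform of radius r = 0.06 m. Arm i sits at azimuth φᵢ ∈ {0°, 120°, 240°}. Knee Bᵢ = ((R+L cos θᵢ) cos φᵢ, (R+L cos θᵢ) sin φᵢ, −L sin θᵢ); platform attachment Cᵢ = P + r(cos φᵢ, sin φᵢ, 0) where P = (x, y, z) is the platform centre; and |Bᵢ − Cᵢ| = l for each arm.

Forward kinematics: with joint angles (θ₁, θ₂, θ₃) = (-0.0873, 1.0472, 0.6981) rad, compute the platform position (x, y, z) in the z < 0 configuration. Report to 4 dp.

(0.1372, -0.0534, -0.3364)

centre 1 = (0.3193·cos0.0°, 0.3193·sin0.0°, 0.0157) = (0.3193, 0.0000, 0.0157)
centre 2 = (0.2300·cos120.0°, 0.2300·sin120.0°, -0.1559) = (-0.1150, 0.1992, -0.1559)
centre 3 = (0.2779·cos240.0°, 0.2779·sin240.0°, -0.1157) = (-0.1389, -0.2407, -0.1157)
eliminate P² terms by subtracting sphere 1 from 2 and 3
[-0.8686 0.3984 -0.3432]·P = -0.0250;  [-0.9165 -0.4813 -0.2628]·P = -0.0116
Cramer: x(z) = 0.0213-0.3446z;  y(z) = -0.0164+0.1101z
sphere 1 gives Az²+Bz+C=0 with A=1.1308, B=0.1704, C=-0.0707;  B²−4AC=0.3486;  roots -0.3364, 0.1857;  negative root z = -0.3364
x = 0.1372, y = -0.0534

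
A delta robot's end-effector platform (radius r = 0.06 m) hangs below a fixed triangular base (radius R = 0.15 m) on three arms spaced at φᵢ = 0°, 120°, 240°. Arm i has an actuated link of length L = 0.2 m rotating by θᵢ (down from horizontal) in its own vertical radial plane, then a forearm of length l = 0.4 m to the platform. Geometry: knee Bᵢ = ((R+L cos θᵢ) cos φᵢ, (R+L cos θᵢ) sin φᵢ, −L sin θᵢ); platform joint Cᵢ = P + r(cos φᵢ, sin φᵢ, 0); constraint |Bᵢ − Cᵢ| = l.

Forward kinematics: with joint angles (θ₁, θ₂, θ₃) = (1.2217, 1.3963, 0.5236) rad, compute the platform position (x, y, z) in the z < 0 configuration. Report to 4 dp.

(-0.0484, -0.1676, -0.4866)

arm 1 at φ=0.0°: (R−r)+L cos θ1 = 0.1584;  O1 = (0.1584, 0.0000, -0.1879)
φ2=120.0°: virtual centre (-0.0624, 0.1080, -0.1970), radius l
arm 3 at φ=240.0°: (R−r)+L cos θ3 = 0.2632;  O3 = (-0.1316, -0.2279, -0.1000)
|O₂|²−|O₁|² = -0.0061;  |O₃|²−|O₁|² = 0.0189
linear system: -0.4415x+0.2160y = -0.0061−-0.0181z; -0.5800x+-0.4559y = 0.0189−0.1759z
det = 0.3266;  x = -0.0040+0.0911z,  y = -0.0363+0.2698z
quadratic in z: (1.0811)z²+(0.3267)z+(-0.0970)=0, √Δ=0.7253 → z ∈ {-0.4866, 0.1844}; z = -0.4866 (taking z<0)
x = -0.0484, y = -0.1676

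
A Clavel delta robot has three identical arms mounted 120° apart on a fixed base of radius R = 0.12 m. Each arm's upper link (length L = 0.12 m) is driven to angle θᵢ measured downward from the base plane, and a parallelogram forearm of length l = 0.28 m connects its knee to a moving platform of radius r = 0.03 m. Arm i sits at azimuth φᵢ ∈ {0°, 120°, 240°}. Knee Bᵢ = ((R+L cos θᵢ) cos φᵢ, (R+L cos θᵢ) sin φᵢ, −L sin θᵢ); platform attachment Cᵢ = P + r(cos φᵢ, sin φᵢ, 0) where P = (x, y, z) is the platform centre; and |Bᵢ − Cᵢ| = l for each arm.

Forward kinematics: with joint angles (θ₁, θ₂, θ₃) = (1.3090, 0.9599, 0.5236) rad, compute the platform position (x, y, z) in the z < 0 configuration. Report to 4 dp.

(-0.0751, -0.0450, -0.3106)

centre 1 = (0.1211·cos0.0°, 0.1211·sin0.0°, -0.1159) = (0.1211, 0.0000, -0.1159)
arm 2 at φ=120.0°: e+L cos θ2 = 0.1588;  centre 2 = (-0.0794, 0.1376, -0.0983)
φ3=240.0°: virtual centre (-0.0970, -0.1679, -0.0600), radius l
subtract pairs → two planes through P
plane₁₂: -0.4009x+0.2751y+0.0352z = 0.0068
Cramer: x(z) = -0.0231+0.1673z;  y(z) = -0.0090+0.1157z
quadratic in z: (1.0414)z²+(0.1815)z+(-0.0441)=0, √Δ=0.4654 → z ∈ {-0.3106, 0.1363}; z = -0.3106 (taking z<0)
x = -0.0751, y = -0.0450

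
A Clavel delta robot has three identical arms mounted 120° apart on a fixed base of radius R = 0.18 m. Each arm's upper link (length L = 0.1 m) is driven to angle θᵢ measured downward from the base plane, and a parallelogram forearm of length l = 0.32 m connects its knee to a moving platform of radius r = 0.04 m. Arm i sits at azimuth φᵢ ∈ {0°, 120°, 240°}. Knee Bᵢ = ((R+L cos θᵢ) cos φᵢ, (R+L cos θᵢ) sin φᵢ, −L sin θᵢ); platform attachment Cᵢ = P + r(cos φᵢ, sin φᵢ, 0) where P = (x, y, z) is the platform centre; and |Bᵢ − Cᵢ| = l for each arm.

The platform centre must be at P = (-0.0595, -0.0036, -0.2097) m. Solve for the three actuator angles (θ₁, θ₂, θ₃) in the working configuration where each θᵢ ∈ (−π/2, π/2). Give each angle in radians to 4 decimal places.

θ₁ = 0.6111, θ₂ = -0.2610, θ₃ = -0.3490

φ1=0.0° → target in arm frame (-0.0595, -0.0036)
  A=0.1995, B=-0.2097, C=(l²−L²−A²−y'²−z²)/(2L)=0.0431
  θ1 = atan2(B,A) + arccos(C/0.2894) = 0.6111
φ2=120.0° → target in arm frame (0.0266, 0.0533)
  A cos θ + B sin θ = C:  0.1134·cos θ + -0.2097·sin θ = 0.1636
  γ=atan2(-0.2097,0.1134)=-1.0752;  ψ=arccos(0.6865)=0.8141;  θ2=γ+ψ≈-0.2610
arm 3 (φ=240.0°): x'=0.0329, y'=-0.0497
  A cos θ + B sin θ = C:  0.1071·cos θ + -0.2097·sin θ = 0.1724
  θ3 = atan2(B,A) + arccos(C/0.2355) = -0.3490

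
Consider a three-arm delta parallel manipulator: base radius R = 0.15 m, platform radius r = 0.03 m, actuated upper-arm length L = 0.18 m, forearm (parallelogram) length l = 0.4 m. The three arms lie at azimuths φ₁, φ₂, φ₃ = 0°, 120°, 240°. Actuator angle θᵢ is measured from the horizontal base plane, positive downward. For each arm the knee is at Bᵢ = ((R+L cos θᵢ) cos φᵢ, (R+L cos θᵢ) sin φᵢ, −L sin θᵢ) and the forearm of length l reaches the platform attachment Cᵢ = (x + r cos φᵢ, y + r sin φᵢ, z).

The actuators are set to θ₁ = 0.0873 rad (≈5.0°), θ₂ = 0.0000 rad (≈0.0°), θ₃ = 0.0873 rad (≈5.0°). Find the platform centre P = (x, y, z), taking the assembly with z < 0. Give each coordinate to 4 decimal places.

centre 1 = (0.2993·cos0.0°, 0.2993·sin0.0°, -0.0157) = (0.2993, 0.0000, -0.0157)
arm 2 at φ=120.0°: (R−r)+L cos θ2 = 0.3000;  centre 2 = (-0.1500, 0.2598, 0.0000)
φ3=240.0°: virtual centre (-0.1497, -0.2592, -0.0157), radius l
|centre ₂|²−|centre ₁|² = 0.0002;  |centre ₃|²−|centre ₁|² = 0.0000
[-0.8986 0.5196 0.0314]·P = 0.0002;  [-0.8979 -0.5184 0.0000]·P = 0.0000
Cramer: x(z) = -0.0001+0.0175z;  y(z) = 0.0002-0.0302z
into |P−centre ₁|² = l²: 1.0012z² + 0.0209z + -0.0701 = 0;  Δ = 0.2812;  z = -0.2753 or 0.2544 → z<0 root = -0.2753
x = -0.0049, y = 0.0085

(-0.0049, 0.0085, -0.2753)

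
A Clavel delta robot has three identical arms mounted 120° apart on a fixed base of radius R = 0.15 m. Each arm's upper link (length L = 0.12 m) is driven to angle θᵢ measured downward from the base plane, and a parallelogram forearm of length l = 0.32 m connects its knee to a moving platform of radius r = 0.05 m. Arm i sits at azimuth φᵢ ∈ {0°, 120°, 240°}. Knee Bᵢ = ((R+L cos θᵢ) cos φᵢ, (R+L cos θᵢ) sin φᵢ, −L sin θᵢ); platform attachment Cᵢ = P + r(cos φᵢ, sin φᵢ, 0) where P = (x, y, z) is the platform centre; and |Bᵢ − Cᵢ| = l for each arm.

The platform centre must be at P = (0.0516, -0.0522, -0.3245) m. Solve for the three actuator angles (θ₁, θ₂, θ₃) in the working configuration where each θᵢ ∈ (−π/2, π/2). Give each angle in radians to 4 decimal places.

φ1=0.0° → target in arm frame (0.0516, -0.0522)
  e−x'=0.0484;  (l²−L²−(e−x')²−y'²−z²)/2L = -0.0932
  θ1 = atan2(B,A) + arccos(C/0.3281) = 0.4361
arm 2 (φ=120.0°): x'=-0.0710, y'=-0.0186
  e−x'=0.1710;  (l²−L²−(e−x')²−y'²−z²)/2L = -0.1954
  γ=atan2(-0.3245,0.1710)=-1.0858;  ψ=arccos(-0.5326)=2.1325;  θ2=γ+ψ≈1.0467
rotate P by −φ3: (0.0194, 0.0708, -0.3245)
  e−x'=0.0806;  (l²−L²−(e−x')²−y'²−z²)/2L = -0.1200
  γ=atan2(-0.3245,0.0806)=-1.3274;  ψ=arccos(-0.3590)=1.9380;  θ3=γ+ψ≈0.6106

θ₁ = 0.4361, θ₂ = 1.0467, θ₃ = 0.6106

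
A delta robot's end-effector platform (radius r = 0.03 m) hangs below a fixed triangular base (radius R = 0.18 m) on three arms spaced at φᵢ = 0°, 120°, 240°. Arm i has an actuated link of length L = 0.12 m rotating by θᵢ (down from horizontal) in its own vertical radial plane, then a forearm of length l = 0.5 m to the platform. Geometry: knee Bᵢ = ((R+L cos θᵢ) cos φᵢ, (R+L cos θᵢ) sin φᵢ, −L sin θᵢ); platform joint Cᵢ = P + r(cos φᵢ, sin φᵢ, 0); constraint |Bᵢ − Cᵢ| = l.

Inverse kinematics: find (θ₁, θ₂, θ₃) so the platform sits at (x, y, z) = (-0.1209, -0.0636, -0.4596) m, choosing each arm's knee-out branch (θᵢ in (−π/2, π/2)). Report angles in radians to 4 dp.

θ₁ = 0.9599, θ₂ = 0.4366, θ₃ = -0.0874

arm 1 (φ=0.0°): x'=-0.1209, y'=-0.0636
  A=0.2709, B=-0.4596, C=(l²−L²−A²−y'²−z²)/(2L)=-0.2211
  θ1 = atan2(B,A) + arccos(C/0.5335) = 0.9599
arm 2 (φ=120.0°): x'=0.0054, y'=0.1365
  A cos θ + B sin θ = C:  0.1446·cos θ + -0.4596·sin θ = -0.0633
  γ=atan2(-0.4596,0.1446)=-1.2659;  ψ=arccos(-0.1313)=1.7025;  θ2=γ+ψ≈0.4366
φ3=240.0° → target in arm frame (0.1155, -0.0729)
  A=0.0345, B=-0.4596, C=(l²−L²−A²−y'²−z²)/(2L)=0.0744
  √(A²+B²)=0.4609;  θ3 = -1.4959+1.4086 ≈ -0.0874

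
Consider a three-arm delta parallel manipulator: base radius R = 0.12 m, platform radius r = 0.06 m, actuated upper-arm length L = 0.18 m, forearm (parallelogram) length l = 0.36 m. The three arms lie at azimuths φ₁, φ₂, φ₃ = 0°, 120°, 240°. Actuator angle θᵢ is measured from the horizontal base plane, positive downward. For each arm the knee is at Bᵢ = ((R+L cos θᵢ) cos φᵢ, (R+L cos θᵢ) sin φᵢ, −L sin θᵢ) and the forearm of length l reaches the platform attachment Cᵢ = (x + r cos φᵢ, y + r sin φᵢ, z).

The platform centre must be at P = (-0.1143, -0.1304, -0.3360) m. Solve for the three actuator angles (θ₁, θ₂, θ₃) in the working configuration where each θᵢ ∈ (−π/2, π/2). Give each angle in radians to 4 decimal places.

θ₁ = 0.9598, θ₂ = 0.7854, θ₃ = -0.0871

arm 1 (φ=0.0°): x'=-0.1143, y'=-0.1304
  A=0.1743, B=-0.3360, C=(l²−L²−A²−y'²−z²)/(2L)=-0.1752
  θ1 = atan2(B,A) + arccos(C/0.3785) = 0.9598
rotate P by −φ2: (-0.0558, 0.1642, -0.3360)
  A cos θ + B sin θ = C:  0.1158·cos θ + -0.3360·sin θ = -0.1557
  γ=atan2(-0.3360,0.1158)=-1.2390;  ψ=arccos(-0.4382)=2.0243;  θ2=γ+ψ≈0.7854
φ3=240.0° → target in arm frame (0.1701, -0.0338)
  A cos θ + B sin θ = C:  -0.1101·cos θ + -0.3360·sin θ = -0.0804
  γ=atan2(-0.3360,-0.1101)=-1.8874;  ψ=arccos(-0.2275)=1.8003;  θ3=γ+ψ≈-0.0871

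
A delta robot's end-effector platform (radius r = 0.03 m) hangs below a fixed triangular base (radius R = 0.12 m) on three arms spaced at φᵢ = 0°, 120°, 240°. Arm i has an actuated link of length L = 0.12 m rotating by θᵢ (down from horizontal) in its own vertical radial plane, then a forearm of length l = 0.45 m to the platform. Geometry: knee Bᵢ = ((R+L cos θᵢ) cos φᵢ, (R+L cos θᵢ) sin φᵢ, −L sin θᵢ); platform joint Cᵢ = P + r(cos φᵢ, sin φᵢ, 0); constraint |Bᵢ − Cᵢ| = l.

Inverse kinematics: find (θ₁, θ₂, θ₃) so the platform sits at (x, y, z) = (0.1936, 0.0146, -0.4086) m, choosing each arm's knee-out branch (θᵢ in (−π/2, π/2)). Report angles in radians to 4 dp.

θ₁ = -0.3493, θ₂ = 0.7855, θ₃ = 0.8726

rotate P by −φ1: (0.1936, 0.0146, -0.4086)
  A cos θ + B sin θ = C:  -0.1036·cos θ + -0.4086·sin θ = 0.0425
  θ1 = atan2(B,A) + arccos(C/0.4215) = -0.3493
φ2=120.0° → target in arm frame (-0.0842, -0.1750)
  e−x'=0.1742;  (l²−L²−(e−x')²−y'²−z²)/2L = -0.1658
  θ2 = atan2(B,A) + arccos(C/0.4442) = 0.7855
rotate P by −φ3: (-0.1094, 0.1604, -0.4086)
  e−x'=0.1994;  (l²−L²−(e−x')²−y'²−z²)/2L = -0.1848
  θ3 = atan2(B,A) + arccos(C/0.4547) = 0.8726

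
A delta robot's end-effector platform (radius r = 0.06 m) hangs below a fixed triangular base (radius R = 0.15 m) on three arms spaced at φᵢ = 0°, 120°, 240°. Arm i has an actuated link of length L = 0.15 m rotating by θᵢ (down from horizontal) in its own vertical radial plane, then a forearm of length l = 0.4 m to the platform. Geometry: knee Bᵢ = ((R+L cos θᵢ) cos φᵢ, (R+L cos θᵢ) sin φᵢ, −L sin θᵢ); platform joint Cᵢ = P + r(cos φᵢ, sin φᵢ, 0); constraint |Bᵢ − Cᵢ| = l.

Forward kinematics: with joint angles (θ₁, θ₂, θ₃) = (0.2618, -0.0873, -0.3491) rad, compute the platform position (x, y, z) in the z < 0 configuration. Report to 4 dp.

S1 = (0.2349·cos0.0°, 0.2349·sin0.0°, -0.0388) = (0.2349, 0.0000, -0.0388)
S2 = (0.2394·cos120.0°, 0.2394·sin120.0°, 0.0131) = (-0.1197, 0.2074, 0.0131)
φ3=240.0°: virtual centre (-0.1155, -0.2000, 0.0513), radius l
subtract pairs → two planes through P
[-0.7092 0.4147 0.1038]·P = 0.0008;  [-0.7007 -0.4000 0.1803]·P = -0.0007
det = 0.5743;  x = -0.0001+0.2025z,  y = 0.0019+0.0960z
sphere 1 gives Az²+Bz+C=0 with A=1.0502, B=-0.0171, C=-0.1033;  B²−4AC=0.4342;  roots -0.3056, 0.3219;  negative root z = -0.3056
x = -0.0619, y = -0.0274

(-0.0619, -0.0274, -0.3056)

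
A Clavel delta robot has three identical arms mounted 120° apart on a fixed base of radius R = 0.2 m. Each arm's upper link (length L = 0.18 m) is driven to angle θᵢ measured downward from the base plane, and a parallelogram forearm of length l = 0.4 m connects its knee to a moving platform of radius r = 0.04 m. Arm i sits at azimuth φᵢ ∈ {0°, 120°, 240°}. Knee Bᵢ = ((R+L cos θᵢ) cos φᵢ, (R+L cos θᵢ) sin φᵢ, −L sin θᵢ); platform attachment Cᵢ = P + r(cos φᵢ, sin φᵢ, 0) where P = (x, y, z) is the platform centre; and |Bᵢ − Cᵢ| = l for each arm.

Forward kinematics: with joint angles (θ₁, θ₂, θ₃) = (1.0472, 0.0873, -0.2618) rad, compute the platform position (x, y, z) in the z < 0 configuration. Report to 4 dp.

(-0.1371, -0.0262, -0.2534)

φ1=0.0°: virtual centre (0.2500, 0.0000, -0.1559), radius l
centre 2 = (0.3393·cos120.0°, 0.3393·sin120.0°, -0.0157) = (-0.1697, 0.2939, -0.0157)
φ3=240.0°: virtual centre (-0.1669, -0.2891, 0.0466), radius l
subtract pairs → two planes through P
linear system: -0.8393x+0.5877y = 0.0286−0.2804z; -0.8339x+-0.5783y = 0.0268−0.4049z
det = 0.9754;  x = -0.0331+0.4102z,  y = 0.0013+0.1087z
quadratic in z: (1.1801)z²+(0.0798)z+(-0.0555)=0, √Δ=0.5182 → z ∈ {-0.2534, 0.1858}; z = -0.2534 (taking z<0)
x = -0.1371, y = -0.0262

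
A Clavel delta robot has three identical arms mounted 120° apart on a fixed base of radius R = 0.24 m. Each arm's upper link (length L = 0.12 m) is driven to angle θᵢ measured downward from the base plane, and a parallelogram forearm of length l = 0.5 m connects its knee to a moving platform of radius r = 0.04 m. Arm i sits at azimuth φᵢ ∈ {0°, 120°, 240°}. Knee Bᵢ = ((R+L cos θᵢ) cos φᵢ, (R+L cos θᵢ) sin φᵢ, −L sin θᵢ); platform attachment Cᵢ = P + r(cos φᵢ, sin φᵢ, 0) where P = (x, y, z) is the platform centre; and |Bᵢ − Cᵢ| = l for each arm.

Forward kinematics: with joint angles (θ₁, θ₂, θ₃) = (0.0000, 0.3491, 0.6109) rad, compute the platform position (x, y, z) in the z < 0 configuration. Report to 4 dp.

(0.0557, 0.0285, -0.4235)

φ1=0.0°: virtual centre (0.3200, 0.0000, 0.0000), radius l
S2 = (0.3128·cos120.0°, 0.3128·sin120.0°, -0.0410) = (-0.1564, 0.2709, -0.0410)
S3 = (0.2983·cos240.0°, 0.2983·sin240.0°, -0.0688) = (-0.1491, -0.2583, -0.0688)
|S₂|²−|S₁|² = -0.0029;  |S₃|²−|S₁|² = -0.0087
linear system: -0.9528x+0.5417y = -0.0029−-0.0821z; -0.9383x+-0.5167y = -0.0087−-0.1377z
det = 1.0006;  x = 0.0062+-0.1169z,  y = 0.0056+-0.0541z
quadratic in z: (1.0166)z²+(0.0728)z+(-0.1515)=0, √Δ=0.7883 → z ∈ {-0.4235, 0.3519}; z = -0.4235 (taking z<0)
x = 0.0557, y = 0.0285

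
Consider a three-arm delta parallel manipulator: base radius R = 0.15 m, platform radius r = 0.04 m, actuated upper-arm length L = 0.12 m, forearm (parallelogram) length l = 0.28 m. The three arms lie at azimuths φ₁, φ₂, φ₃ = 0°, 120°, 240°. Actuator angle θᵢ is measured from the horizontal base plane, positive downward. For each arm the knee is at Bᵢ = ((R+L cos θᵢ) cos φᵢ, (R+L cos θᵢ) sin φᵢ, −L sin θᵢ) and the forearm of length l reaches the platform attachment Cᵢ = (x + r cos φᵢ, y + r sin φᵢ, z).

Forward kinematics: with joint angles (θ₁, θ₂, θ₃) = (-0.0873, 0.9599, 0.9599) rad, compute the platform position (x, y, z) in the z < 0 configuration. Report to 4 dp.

arm 1 at φ=0.0°: (R−r)+L cos θ1 = 0.2295;  S1 = (0.2295, 0.0000, 0.0105)
φ2=120.0°: virtual centre (-0.0894, 0.1549, -0.0983), radius l
φ3=240.0°: virtual centre (-0.0894, -0.1549, -0.0983), radius l
eliminate P² terms by subtracting sphere 1 from 2 and 3
[-0.6379 0.3097 -0.2175]·P = -0.0112;  [-0.6379 -0.3097 -0.2175]·P = -0.0112
Cramer: x(z) = 0.0175-0.3410z;  y(z) = 0.0000+0.0000z
into |P−S₁|² = l²: 1.1163z² + 0.1237z + -0.0333 = 0;  Δ = 0.1641;  z = -0.2368 or 0.1260 → z<0 root = -0.2368
x = 0.0982, y = 0.0000

(0.0982, 0.0000, -0.2368)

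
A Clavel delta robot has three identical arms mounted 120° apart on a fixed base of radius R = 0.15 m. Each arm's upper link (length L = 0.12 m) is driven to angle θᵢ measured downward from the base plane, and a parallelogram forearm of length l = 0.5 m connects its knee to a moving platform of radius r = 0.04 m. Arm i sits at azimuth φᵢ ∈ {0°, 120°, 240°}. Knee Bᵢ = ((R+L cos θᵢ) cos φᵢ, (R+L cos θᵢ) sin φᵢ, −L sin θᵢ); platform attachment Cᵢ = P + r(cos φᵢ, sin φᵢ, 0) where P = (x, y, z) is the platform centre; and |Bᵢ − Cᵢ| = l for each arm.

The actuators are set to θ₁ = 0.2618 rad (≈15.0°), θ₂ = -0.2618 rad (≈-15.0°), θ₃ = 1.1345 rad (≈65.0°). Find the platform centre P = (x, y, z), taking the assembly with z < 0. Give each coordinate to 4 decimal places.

(0.0403, 0.2110, -0.4446)

arm 1 at φ=0.0°: ρ1 = 0.2259;  O1 = (0.2259, 0.0000, -0.0311)
φ2=120.0°: virtual centre (-0.1130, 0.1956, 0.0311), radius l
arm 3 at φ=240.0°: ρ3 = 0.1607;  O3 = (-0.0804, -0.1392, -0.1088)
subtract pairs → two planes through P
linear system: -0.6777x+0.3913y = 0.0000−0.1242z; -0.6125x+-0.2784y = -0.0143−-0.1554z
Cramer: x(z) = 0.0131-0.0612z;  y(z) = 0.0227-0.4235z
quadratic in z: (1.1831)z²+(0.0689)z+(-0.2032)=0, √Δ=0.9831 → z ∈ {-0.4446, 0.3863}; z = -0.4446 (taking z<0)
x = 0.0403, y = 0.2110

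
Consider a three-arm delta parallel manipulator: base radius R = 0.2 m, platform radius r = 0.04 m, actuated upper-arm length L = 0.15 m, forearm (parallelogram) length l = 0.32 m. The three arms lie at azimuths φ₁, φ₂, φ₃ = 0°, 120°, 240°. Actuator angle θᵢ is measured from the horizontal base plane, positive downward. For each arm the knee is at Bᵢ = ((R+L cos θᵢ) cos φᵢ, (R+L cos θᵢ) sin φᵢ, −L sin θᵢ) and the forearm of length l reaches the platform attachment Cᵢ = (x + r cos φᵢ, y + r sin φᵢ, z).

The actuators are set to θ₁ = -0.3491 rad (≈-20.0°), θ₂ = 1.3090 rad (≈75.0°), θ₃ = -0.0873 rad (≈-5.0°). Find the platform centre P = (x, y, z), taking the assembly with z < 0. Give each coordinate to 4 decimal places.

(0.0682, -0.1004, -0.1439)

O1 = (0.3010·cos0.0°, 0.3010·sin0.0°, 0.0513) = (0.3010, 0.0000, 0.0513)
φ2=120.0°: virtual centre (-0.0994, 0.1722, -0.1449), radius l
φ3=240.0°: virtual centre (-0.1547, -0.2680, 0.0131), radius l
subtract pairs → two planes through P
plane₁₂: -0.8007x+0.3444y+-0.3924z = -0.0327
Cramer: x(z) = 0.0223-0.3185z;  y(z) = -0.0430+0.3989z
quadratic in z: (1.2606)z²+(0.0406)z+(-0.0203)=0, √Δ=0.3223 → z ∈ {-0.1439, 0.1118}; z = -0.1439 (taking z<0)
x = 0.0682, y = -0.1004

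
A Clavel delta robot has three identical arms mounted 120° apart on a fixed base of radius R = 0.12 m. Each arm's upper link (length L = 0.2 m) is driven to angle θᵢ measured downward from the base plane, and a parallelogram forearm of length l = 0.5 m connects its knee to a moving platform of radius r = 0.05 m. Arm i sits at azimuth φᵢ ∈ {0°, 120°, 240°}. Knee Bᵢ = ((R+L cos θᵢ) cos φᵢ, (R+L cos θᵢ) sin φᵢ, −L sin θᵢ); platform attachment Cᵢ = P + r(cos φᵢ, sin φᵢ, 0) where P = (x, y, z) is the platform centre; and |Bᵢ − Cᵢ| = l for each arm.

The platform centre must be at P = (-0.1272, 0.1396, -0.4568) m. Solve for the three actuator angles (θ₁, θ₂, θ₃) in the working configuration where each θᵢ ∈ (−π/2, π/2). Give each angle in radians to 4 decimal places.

θ₁ = 0.6982, θ₂ = -0.1744, θ₃ = 0.5236

φ1=0.0° → target in arm frame (-0.1272, 0.1396)
  A=0.1972, B=-0.4568, C=(l²−L²−A²−y'²−z²)/(2L)=-0.1426
  √(A²+B²)=0.4975;  θ1 = -1.1633+1.8615 ≈ 0.6982
φ2=120.0° → target in arm frame (0.1845, 0.0404)
  e−x'=-0.1145;  (l²−L²−(e−x')²−y'²−z²)/2L = -0.0335
  θ2 = atan2(B,A) + arccos(C/0.4709) = -0.1744
rotate P by −φ3: (-0.0573, -0.1800, -0.4568)
  e−x'=0.1273;  (l²−L²−(e−x')²−y'²−z²)/2L = -0.1181
  θ3 = atan2(B,A) + arccos(C/0.4742) = 0.5236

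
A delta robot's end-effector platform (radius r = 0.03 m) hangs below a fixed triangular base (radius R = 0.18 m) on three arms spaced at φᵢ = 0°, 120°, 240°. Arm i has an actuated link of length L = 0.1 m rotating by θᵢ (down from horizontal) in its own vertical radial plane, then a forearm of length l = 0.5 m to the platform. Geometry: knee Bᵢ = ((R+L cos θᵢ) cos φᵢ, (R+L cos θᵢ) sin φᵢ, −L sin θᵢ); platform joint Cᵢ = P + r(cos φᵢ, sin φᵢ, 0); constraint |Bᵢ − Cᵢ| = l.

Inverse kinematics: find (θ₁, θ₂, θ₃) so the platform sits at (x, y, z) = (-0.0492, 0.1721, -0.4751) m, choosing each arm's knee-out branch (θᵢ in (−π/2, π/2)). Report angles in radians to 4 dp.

rotate P by −φ1: (-0.0492, 0.1721, -0.4751)
  A cos θ + B sin θ = C:  0.1992·cos θ + -0.4751·sin θ = -0.2751
  √(A²+B²)=0.5152;  θ1 = -1.1738+2.1341 ≈ 0.9603
rotate P by −φ2: (0.1736, -0.0434, -0.4751)
  e−x'=-0.0236;  (l²−L²−(e−x')²−y'²−z²)/2L = 0.0592
  θ2 = atan2(B,A) + arccos(C/0.4757) = -0.1744
φ3=240.0° → target in arm frame (-0.1244, -0.1287)
  A cos θ + B sin θ = C:  0.2744·cos θ + -0.4751·sin θ = -0.3880
  γ=atan2(-0.4751,0.2744)=-1.0470;  ψ=arccos(-0.7071)=2.3562;  θ3=γ+ψ≈1.3092

θ₁ = 0.9603, θ₂ = -0.1744, θ₃ = 1.3092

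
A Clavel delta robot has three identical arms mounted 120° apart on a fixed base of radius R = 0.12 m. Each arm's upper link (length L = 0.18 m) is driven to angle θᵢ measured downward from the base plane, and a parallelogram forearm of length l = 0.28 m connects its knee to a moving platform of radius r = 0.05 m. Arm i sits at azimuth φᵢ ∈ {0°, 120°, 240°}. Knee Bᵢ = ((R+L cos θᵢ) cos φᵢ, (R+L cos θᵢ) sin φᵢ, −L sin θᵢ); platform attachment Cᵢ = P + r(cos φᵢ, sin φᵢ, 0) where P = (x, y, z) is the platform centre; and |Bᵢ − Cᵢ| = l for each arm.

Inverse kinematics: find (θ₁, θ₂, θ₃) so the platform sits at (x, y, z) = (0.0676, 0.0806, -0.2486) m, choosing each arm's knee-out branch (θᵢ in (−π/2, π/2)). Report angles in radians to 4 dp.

θ₁ = 0.2615, θ₂ = 0.4363, θ₃ = 1.0473

φ1=0.0° → target in arm frame (0.0676, 0.0806)
  A=0.0024, B=-0.2486, C=(l²−L²−A²−y'²−z²)/(2L)=-0.0620
  γ=atan2(-0.2486,0.0024)=-1.5611;  ψ=arccos(-0.2492)=1.8227;  θ1=γ+ψ≈0.2615
φ2=120.0° → target in arm frame (0.0360, -0.0988)
  A cos θ + B sin θ = C:  0.0340·cos θ + -0.2486·sin θ = -0.0742
  γ=atan2(-0.2486,0.0340)=-1.4349;  ψ=arccos(-0.2959)=1.8712;  θ2=γ+ψ≈0.4363
arm 3 (φ=240.0°): x'=-0.1036, y'=0.0182
  e−x'=0.1736;  (l²−L²−(e−x')²−y'²−z²)/2L = -0.1285
  θ3 = atan2(B,A) + arccos(C/0.3032) = 1.0473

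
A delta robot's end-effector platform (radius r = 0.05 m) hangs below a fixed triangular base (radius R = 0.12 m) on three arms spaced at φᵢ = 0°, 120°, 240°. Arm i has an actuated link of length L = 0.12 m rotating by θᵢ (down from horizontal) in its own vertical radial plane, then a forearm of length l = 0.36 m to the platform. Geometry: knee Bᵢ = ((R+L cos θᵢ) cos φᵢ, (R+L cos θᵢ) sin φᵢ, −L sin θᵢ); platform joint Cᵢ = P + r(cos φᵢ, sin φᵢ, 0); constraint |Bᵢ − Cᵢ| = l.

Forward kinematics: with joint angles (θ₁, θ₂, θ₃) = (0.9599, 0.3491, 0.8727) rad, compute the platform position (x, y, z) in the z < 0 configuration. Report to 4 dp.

S1 = (0.1388·cos0.0°, 0.1388·sin0.0°, -0.0983) = (0.1388, 0.0000, -0.0983)
S2 = (0.1828·cos120.0°, 0.1828·sin120.0°, -0.0410) = (-0.0914, 0.1583, -0.0410)
φ3=240.0°: virtual centre (-0.0736, -0.1274, -0.0919), radius l
eliminate P² terms by subtracting sphere 1 from 2 and 3
linear system: -0.4604x+0.3166y = 0.0062−0.1145z; -0.4248x+-0.2548y = 0.0012−0.0127z
det = 0.2518;  x = -0.0077+0.1319z,  y = 0.0083+-0.1699z
quadratic in z: (1.0463)z²+(0.1551)z+(-0.0984)=0, √Δ=0.6602 → z ∈ {-0.3897, 0.2414}; z = -0.3897 (taking z<0)
x = -0.0591, y = 0.0744

(-0.0591, 0.0744, -0.3897)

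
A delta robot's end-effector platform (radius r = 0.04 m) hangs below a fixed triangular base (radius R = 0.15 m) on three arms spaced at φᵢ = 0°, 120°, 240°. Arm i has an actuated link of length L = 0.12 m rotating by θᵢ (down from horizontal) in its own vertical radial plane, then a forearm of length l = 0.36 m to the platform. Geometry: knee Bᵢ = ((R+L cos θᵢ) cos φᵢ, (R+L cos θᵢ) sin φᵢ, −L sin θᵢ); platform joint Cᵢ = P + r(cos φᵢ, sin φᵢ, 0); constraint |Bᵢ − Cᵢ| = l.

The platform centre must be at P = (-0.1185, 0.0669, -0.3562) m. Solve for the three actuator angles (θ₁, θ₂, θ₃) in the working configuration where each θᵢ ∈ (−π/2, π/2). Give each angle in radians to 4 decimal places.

φ1=0.0° → target in arm frame (-0.1185, 0.0669)
  A=0.2285, B=-0.3562, C=(l²−L²−A²−y'²−z²)/(2L)=-0.2849
  θ1 = atan2(B,A) + arccos(C/0.4232) = 1.3088
arm 2 (φ=120.0°): x'=0.1172, y'=0.0692
  A cos θ + B sin θ = C:  -0.0072·cos θ + -0.3562·sin θ = -0.0688
  θ2 = atan2(B,A) + arccos(C/0.3563) = 0.1742
φ3=240.0° → target in arm frame (0.0013, -0.1361)
  A cos θ + B sin θ = C:  0.1087·cos θ + -0.3562·sin θ = -0.1750
  √(A²+B²)=0.3724;  θ3 = -1.2746+2.0601 ≈ 0.7854

θ₁ = 1.3088, θ₂ = 0.1742, θ₃ = 0.7854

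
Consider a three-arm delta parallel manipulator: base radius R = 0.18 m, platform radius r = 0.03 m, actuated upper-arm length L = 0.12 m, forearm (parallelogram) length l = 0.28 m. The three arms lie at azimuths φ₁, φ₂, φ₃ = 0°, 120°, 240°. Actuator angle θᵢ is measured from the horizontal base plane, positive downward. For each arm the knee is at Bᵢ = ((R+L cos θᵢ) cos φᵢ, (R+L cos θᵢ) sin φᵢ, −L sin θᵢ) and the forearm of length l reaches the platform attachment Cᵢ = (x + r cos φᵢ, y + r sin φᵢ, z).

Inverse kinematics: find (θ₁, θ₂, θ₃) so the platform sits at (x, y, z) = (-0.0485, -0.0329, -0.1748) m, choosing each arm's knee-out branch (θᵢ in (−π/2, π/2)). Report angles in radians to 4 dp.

θ₁ = 0.9599, θ₂ = 0.6113, θ₃ = 0.0002

rotate P by −φ1: (-0.0485, -0.0329, -0.1748)
  A cos θ + B sin θ = C:  0.1985·cos θ + -0.1748·sin θ = -0.0293
  γ=atan2(-0.1748,0.1985)=-0.7220;  ψ=arccos(-0.1109)=1.6819;  θ1=γ+ψ≈0.9599
rotate P by −φ2: (-0.0042, 0.0585, -0.1748)
  e−x'=0.1542;  (l²−L²−(e−x')²−y'²−z²)/2L = 0.0260
  γ=atan2(-0.1748,0.1542)=-0.8478;  ψ=arccos(0.1115)=1.4591;  θ2=γ+ψ≈0.6113
φ3=240.0° → target in arm frame (0.0527, -0.0256)
  A cos θ + B sin θ = C:  0.0973·cos θ + -0.1748·sin θ = 0.0972
  √(A²+B²)=0.2000;  θ3 = -1.0631+1.0633 ≈ 0.0002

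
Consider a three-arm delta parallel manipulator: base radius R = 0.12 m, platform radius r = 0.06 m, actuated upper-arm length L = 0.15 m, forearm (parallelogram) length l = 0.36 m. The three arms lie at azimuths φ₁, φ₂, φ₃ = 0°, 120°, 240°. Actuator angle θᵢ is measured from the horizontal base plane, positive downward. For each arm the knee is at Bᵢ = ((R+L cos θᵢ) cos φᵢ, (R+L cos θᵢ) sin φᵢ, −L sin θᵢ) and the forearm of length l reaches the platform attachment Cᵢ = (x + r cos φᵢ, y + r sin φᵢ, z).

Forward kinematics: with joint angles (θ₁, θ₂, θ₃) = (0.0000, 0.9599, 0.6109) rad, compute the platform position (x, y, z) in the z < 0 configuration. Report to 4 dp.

arm 1 at φ=0.0°: e+L cos θ1 = 0.2100;  O1 = (0.2100, 0.0000, 0.0000)
φ2=120.0°: virtual centre (-0.0730, 0.1265, -0.1229), radius l
arm 3 at φ=240.0°: e+L cos θ3 = 0.1829;  O3 = (-0.0914, -0.1584, -0.0860)
|O₂|²−|O₁|² = -0.0077;  |O₃|²−|O₁|² = -0.0033
[-0.5660 0.2529 -0.2457]·P = -0.0077;  [-0.6029 -0.3167 -0.1721]·P = -0.0033
det = 0.3318;  x = 0.0098+-0.3658z,  y = -0.0084+0.1529z
into |P−O₁|² = l²: 1.1572z² + 0.1439z + -0.0895 = 0;  Δ = 0.4348;  z = -0.3471 or 0.2227 → z<0 root = -0.3471
x = 0.1368, y = -0.0615

(0.1368, -0.0615, -0.3471)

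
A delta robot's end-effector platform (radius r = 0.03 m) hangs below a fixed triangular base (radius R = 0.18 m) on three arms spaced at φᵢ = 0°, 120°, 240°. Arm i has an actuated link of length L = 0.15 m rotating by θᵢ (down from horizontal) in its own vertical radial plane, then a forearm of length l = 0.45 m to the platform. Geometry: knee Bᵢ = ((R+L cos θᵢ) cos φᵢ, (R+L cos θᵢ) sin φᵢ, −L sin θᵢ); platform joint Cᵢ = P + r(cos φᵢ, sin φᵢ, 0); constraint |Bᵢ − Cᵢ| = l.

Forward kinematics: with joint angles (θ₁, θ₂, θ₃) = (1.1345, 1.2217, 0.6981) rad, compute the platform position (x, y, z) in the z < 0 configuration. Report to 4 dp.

(-0.0291, -0.0773, -0.5071)

arm 1 at φ=0.0°: (R−r)+L cos θ1 = 0.2134;  O1 = (0.2134, 0.0000, -0.1359)
O2 = (0.2013·cos120.0°, 0.2013·sin120.0°, -0.1410) = (-0.1007, 0.1743, -0.1410)
φ3=240.0°: virtual centre (-0.1325, -0.2294, -0.0964), radius l
subtract pairs → two planes through P
[-0.6281 0.3487 -0.0100]·P = -0.0036;  [-0.6917 -0.4588 0.0791]·P = 0.0155
Cramer: x(z) = -0.0070+0.0434z;  y(z) = -0.0231+0.1069z
into |P−O₁|² = l²: 1.0133z² + 0.2478z + -0.1349 = 0;  Δ = 0.6082;  z = -0.5071 or 0.2625 → z<0 root = -0.5071
x = -0.0291, y = -0.0773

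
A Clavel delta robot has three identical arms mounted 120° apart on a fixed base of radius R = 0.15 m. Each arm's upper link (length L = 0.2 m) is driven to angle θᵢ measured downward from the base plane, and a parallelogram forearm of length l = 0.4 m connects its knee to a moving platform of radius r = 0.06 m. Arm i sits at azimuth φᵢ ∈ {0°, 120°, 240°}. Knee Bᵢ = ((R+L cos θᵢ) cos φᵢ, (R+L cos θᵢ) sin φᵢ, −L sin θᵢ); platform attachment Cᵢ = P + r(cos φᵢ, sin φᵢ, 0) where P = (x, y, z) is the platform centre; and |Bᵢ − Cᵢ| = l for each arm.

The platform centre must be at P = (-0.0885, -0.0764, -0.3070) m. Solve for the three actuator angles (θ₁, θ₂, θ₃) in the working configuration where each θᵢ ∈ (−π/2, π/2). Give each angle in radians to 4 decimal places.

rotate P by −φ1: (-0.0885, -0.0764, -0.3070)
  e−x'=0.1785;  (l²−L²−(e−x')²−y'²−z²)/2L = -0.0299
  θ1 = atan2(B,A) + arccos(C/0.3551) = 0.6109
rotate P by −φ2: (-0.0219, 0.1148, -0.3070)
  e−x'=0.1119;  (l²−L²−(e−x')²−y'²−z²)/2L = 0.0001
  θ2 = atan2(B,A) + arccos(C/0.3268) = 0.3493
φ3=240.0° → target in arm frame (0.1104, -0.0384)
  e−x'=-0.0204;  (l²−L²−(e−x')²−y'²−z²)/2L = 0.0596
  θ3 = atan2(B,A) + arccos(C/0.3077) = -0.2615

θ₁ = 0.6109, θ₂ = 0.3493, θ₃ = -0.2615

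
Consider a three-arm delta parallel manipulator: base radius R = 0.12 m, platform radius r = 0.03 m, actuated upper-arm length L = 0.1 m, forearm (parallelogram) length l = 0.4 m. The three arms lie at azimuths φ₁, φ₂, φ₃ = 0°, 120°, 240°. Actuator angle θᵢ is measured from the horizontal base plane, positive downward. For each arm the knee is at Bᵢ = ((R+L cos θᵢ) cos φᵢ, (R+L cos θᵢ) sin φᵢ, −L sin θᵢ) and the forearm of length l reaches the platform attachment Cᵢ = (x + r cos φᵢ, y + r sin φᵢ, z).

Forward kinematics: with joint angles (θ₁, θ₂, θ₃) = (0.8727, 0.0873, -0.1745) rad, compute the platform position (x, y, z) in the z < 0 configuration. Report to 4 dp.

(-0.1290, -0.0284, -0.3576)

φ1=0.0°: virtual centre (0.1543, 0.0000, -0.0766), radius l
centre 2 = (0.1896·cos120.0°, 0.1896·sin120.0°, -0.0087) = (-0.0948, 0.1642, -0.0087)
centre 3 = (0.1885·cos240.0°, 0.1885·sin240.0°, 0.0174) = (-0.0942, -0.1632, 0.0174)
|centre ₂|²−|centre ₁|² = 0.0064;  |centre ₃|²−|centre ₁|² = 0.0062
[-0.4982 0.3284 0.1358]·P = 0.0064;  [-0.4970 -0.3265 0.1879]·P = 0.0062
det = 0.3259;  x = -0.0126+0.3254z,  y = 0.0003+0.0802z
quadratic in z: (1.1123)z²+(0.0447)z+(-0.1263)=0, √Δ=0.7509 → z ∈ {-0.3576, 0.3175}; z = -0.3576 (taking z<0)
x = -0.1290, y = -0.0284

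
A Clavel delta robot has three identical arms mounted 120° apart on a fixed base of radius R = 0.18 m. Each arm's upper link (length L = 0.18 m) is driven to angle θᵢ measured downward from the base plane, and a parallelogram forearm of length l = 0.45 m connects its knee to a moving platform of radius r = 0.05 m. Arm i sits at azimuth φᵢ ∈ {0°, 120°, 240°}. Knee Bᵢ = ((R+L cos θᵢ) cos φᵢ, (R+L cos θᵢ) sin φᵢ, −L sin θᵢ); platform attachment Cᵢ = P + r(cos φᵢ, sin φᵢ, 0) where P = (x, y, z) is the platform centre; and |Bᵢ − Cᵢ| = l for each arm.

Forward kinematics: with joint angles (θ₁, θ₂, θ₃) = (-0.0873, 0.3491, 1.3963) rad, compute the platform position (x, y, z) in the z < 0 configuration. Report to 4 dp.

φ1=0.0°: virtual centre (0.3093, 0.0000, 0.0157), radius l
φ2=120.0°: virtual centre (-0.1496, 0.2591, -0.0616), radius l
centre 3 = (0.1613·cos240.0°, 0.1613·sin240.0°, -0.1773) = (-0.0806, -0.1396, -0.1773)
|centre ₂|²−|centre ₁|² = -0.0026;  |centre ₃|²−|centre ₁|² = -0.0385
plane₁₂: -0.9178x+0.5181y+-0.1545z = -0.0026
Cramer: x(z) = 0.0313-0.3681z;  y(z) = 0.0504-0.3538z
into |P−centre ₁|² = l²: 1.2607z² + 0.1376z + -0.1224 = 0;  Δ = 0.6364;  z = -0.3710 or 0.2618 → z<0 root = -0.3710
x = 0.1679, y = 0.1816

(0.1679, 0.1816, -0.3710)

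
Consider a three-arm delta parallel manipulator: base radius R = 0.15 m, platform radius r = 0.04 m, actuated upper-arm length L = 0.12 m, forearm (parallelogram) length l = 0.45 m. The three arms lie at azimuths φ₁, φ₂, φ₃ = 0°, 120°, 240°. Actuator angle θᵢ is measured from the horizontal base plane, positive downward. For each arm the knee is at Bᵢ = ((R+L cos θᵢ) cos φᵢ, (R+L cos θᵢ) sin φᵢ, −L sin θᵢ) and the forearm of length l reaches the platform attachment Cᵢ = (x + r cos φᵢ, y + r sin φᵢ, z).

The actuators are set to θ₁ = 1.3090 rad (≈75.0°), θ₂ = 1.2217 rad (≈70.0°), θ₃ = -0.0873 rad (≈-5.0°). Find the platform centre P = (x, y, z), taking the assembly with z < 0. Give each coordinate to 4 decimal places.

(-0.1179, -0.1763, -0.4390)

φ1=0.0°: virtual centre (0.1411, 0.0000, -0.1159), radius l
φ2=120.0°: virtual centre (-0.0755, 0.1308, -0.1128), radius l
φ3=240.0°: virtual centre (-0.1148, -0.1988, 0.0105), radius l
|S₂|²−|S₁|² = 0.0022;  |S₃|²−|S₁|² = 0.0195
plane₁₂: -0.4332x+0.2616y+0.0063z = 0.0022
Cramer: x(z) = -0.0195+0.2242z;  y(z) = -0.0239+0.3472z
sphere 1 gives Az²+Bz+C=0 with A=1.1708, B=0.1432, C=-0.1627;  B²−4AC=0.7826;  roots -0.4390, 0.3166;  negative root z = -0.4390
x = -0.1179, y = -0.1763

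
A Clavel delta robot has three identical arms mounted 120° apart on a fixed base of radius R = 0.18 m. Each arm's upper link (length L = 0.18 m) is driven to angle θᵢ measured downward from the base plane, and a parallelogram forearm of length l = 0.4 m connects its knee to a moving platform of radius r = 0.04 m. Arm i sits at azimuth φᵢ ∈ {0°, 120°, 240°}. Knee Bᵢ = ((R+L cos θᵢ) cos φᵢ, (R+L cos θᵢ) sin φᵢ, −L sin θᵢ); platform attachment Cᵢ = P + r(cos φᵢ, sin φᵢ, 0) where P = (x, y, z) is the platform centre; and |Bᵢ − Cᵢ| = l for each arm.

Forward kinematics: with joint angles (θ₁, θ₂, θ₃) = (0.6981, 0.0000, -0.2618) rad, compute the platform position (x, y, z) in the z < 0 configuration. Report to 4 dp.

φ1=0.0°: virtual centre (0.2779, 0.0000, -0.1157), radius l
φ2=120.0°: virtual centre (-0.1600, 0.2771, 0.0000), radius l
arm 3 at φ=240.0°: ρ3 = 0.3139;  S3 = (-0.1569, -0.2718, 0.0466)
eliminate P² terms by subtracting sphere 1 from 2 and 3
[-0.8758 0.5543 0.2314]·P = 0.0118;  [-0.8696 -0.5436 0.3246]·P = 0.0101
Cramer: x(z) = -0.0125+0.3191z;  y(z) = 0.0015+0.0866z
into |P−S₁|² = l²: 1.1093z² + 0.0463z + -0.0623 = 0;  Δ = 0.2785;  z = -0.2587 or 0.2170 → z<0 root = -0.2587
x = -0.0951, y = -0.0209

(-0.0951, -0.0209, -0.2587)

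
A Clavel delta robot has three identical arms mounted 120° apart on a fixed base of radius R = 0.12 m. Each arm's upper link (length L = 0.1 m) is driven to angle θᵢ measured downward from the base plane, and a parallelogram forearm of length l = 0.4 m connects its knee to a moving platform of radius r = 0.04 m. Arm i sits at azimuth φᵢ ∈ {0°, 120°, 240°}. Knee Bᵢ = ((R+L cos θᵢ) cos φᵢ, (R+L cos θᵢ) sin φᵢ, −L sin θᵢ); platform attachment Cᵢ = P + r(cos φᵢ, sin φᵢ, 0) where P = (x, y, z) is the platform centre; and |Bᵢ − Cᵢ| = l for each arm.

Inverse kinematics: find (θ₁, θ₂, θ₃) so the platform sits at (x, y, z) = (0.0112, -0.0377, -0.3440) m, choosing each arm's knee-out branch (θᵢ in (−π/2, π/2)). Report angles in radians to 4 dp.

θ₁ = -0.1747, θ₂ = 0.0868, θ₃ = -0.2619

rotate P by −φ1: (0.0112, -0.0377, -0.3440)
  A cos θ + B sin θ = C:  0.0688·cos θ + -0.3440·sin θ = 0.1275
  θ1 = atan2(B,A) + arccos(C/0.3508) = -0.1747
rotate P by −φ2: (-0.0382, 0.0092, -0.3440)
  A cos θ + B sin θ = C:  0.1182·cos θ + -0.3440·sin θ = 0.0880
  √(A²+B²)=0.3638;  θ2 = -1.2397+1.3265 ≈ 0.0868
arm 3 (φ=240.0°): x'=0.0270, y'=0.0285
  A=0.0530, B=-0.3440, C=(l²−L²−A²−y'²−z²)/(2L)=0.1402
  √(A²+B²)=0.3481;  θ3 = -1.4181+1.1561 ≈ -0.2619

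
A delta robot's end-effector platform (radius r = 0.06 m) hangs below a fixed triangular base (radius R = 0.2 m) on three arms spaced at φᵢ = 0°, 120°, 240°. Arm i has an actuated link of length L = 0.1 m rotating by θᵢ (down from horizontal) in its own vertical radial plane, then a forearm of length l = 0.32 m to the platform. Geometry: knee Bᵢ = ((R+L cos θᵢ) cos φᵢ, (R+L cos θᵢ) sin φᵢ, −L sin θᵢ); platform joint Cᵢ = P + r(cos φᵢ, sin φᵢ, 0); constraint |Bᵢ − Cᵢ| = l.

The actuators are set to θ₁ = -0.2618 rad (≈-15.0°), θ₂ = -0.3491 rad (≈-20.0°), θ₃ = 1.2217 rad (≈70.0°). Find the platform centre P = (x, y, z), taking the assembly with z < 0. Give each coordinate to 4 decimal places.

(0.0573, 0.1070, -0.2166)

arm 1 at φ=0.0°: ρ1 = 0.2366;  S1 = (0.2366, 0.0000, 0.0259)
φ2=120.0°: virtual centre (-0.1170, 0.2026, 0.0342), radius l
φ3=240.0°: virtual centre (-0.0871, -0.1509, -0.0940), radius l
|S₂|²−|S₁|² = -0.0007;  |S₃|²−|S₁|² = -0.0175
[-0.7072 0.4052 0.0166]·P = -0.0007;  [-0.6474 -0.3017 -0.2397]·P = -0.0175
Cramer: x(z) = 0.0153-0.1936z;  y(z) = 0.0250-0.3790z
quadratic in z: (1.1811)z²+(0.0150)z+(-0.0522)=0, √Δ=0.4966 → z ∈ {-0.2166, 0.2039}; z = -0.2166 (taking z<0)
x = 0.0573, y = 0.1070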